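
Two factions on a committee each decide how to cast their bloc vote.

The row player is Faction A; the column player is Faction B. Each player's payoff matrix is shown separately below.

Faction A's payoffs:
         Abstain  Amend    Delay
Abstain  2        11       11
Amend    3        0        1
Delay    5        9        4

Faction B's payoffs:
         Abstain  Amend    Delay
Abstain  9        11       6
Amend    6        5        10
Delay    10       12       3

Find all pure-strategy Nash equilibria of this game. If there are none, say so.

(Abstain, Amend)

Faction A against Abstain: payoffs 2, 3, 5 → best response Delay.
Faction A against Amend: payoffs 11, 0, 9 → best response Abstain.
Faction A against Delay: payoffs 11, 1, 4 → best response Abstain.
Faction B against Abstain: payoffs 9, 11, 6 → best response Amend.
Faction B against Amend: payoffs 6, 5, 10 → best response Delay.
Faction B against Delay: payoffs 10, 12, 3 → best response Amend.
Mutual best responses: (Abstain, Amend).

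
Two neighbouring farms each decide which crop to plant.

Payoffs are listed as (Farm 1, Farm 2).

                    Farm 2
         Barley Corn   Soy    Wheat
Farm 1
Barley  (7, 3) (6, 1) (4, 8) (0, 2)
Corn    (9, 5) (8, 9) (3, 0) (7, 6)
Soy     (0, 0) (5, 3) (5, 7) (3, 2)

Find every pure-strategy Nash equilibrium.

For each player, find the best response to each opponent profile; mutual best responses are the pure NE.
Farm 1 against Barley: payoffs 7, 9, 0 → best response Corn.
Farm 1 against Corn: payoffs 6, 8, 5 → best response Corn.
Farm 1 against Soy: payoffs 4, 3, 5 → best response Soy.
Farm 1 against Wheat: payoffs 0, 7, 3 → best response Corn.
Farm 2 against Barley: payoffs 3, 1, 8, 2 → best response Soy.
Farm 2 against Corn: payoffs 5, 9, 0, 6 → best response Corn.
Farm 2 against Soy: payoffs 0, 3, 7, 2 → best response Soy.
Mutual best responses: (Corn, Corn); (Soy, Soy).

Pure-strategy Nash equilibria: (Corn, Corn) and (Soy, Soy)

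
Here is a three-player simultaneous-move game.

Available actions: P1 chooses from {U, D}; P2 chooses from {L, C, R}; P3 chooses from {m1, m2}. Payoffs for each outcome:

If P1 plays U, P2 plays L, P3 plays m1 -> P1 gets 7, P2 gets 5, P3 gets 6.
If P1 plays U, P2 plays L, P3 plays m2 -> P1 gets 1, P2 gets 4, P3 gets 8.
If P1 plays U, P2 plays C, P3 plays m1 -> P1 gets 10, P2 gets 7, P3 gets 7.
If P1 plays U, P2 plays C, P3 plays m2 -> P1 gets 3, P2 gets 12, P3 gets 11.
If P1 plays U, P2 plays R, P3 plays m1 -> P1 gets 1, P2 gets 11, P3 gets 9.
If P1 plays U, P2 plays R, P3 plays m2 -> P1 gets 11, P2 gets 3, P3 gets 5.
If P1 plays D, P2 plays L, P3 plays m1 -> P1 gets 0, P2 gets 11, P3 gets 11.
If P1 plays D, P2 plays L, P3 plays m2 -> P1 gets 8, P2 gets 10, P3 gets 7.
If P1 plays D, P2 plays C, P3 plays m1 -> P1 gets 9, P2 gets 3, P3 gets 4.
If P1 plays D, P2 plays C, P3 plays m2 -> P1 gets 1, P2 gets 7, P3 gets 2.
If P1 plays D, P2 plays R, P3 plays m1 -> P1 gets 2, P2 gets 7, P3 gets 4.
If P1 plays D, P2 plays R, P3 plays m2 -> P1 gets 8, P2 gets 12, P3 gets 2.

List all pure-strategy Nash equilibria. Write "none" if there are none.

The unique pure-strategy Nash equilibrium is (U, C, m2).

(U, L, m1): P2 can switch to C (5 → 7). Not NE.
(U, L, m2): P1 can switch to D (1 → 8). Not NE.
(U, C, m1): P2 can switch to R (7 → 11). Not NE.
(U, C, m2): P1 gets 3, best alternative 1; P2 gets 12, best alternative 4; P3 gets 11, best alternative 7. No profitable deviation — NE.
(U, R, m1): P1 can switch to D (1 → 2). Not NE.
(U, R, m2): P2 can switch to L (3 → 4). Not NE.
(D, L, m1): P1 can switch to U (0 → 7). Not NE.
(D, L, m2): P2 can switch to R (10 → 12). Not NE.
(D, C, m1): P1 can switch to U (9 → 10). Not NE.
(D, C, m2): P1 can switch to U (1 → 3). Not NE.
(D, R, m1): P2 can switch to L (7 → 11). Not NE.
(The remaining 1 profile has a profitable deviation by the same check.)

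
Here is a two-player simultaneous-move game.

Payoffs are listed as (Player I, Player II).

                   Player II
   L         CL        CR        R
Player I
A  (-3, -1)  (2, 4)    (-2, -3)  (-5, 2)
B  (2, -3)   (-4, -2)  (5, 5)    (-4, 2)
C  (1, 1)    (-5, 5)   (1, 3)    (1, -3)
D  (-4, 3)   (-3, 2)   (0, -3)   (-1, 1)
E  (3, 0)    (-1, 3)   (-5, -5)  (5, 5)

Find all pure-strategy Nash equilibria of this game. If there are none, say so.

Player I against L: payoffs -3, 2, 1, -4, 3 → best response E.
Player I against CL: payoffs 2, -4, -5, -3, -1 → best response A.
Player I against CR: payoffs -2, 5, 1, 0, -5 → best response B.
Player I against R: payoffs -5, -4, 1, -1, 5 → best response E.
Player II against A: payoffs -1, 4, -3, 2 → best response CL.
Player II against B: payoffs -3, -2, 5, 2 → best response CR.
Player II against C: payoffs 1, 5, 3, -3 → best response CL.
Player II against D: payoffs 3, 2, -3, 1 → best response L.
Player II against E: payoffs 0, 3, -5, 5 → best response R.
Mutual best responses: (A, CL); (B, CR); (E, R).

Pure-strategy Nash equilibria: (A, CL); (B, CR); (E, R)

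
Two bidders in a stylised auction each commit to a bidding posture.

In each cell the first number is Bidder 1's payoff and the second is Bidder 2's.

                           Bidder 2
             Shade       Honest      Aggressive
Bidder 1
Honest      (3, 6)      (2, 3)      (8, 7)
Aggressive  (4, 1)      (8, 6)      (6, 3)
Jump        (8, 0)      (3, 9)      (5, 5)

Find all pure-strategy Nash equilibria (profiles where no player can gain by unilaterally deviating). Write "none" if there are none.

The pure Nash equilibria are (Honest, Aggressive), (Aggressive, Honest).

Bidder 1 against Shade: payoffs 3, 4, 8 → best response Jump.
Bidder 1 against Honest: payoffs 2, 8, 3 → best response Aggressive.
Bidder 1 against Aggressive: payoffs 8, 6, 5 → best response Honest.
Bidder 2 against Honest: payoffs 6, 3, 7 → best response Aggressive.
Bidder 2 against Aggressive: payoffs 1, 6, 3 → best response Honest.
Bidder 2 against Jump: payoffs 0, 9, 5 → best response Honest.
Mutual best responses: (Honest, Aggressive); (Aggressive, Honest).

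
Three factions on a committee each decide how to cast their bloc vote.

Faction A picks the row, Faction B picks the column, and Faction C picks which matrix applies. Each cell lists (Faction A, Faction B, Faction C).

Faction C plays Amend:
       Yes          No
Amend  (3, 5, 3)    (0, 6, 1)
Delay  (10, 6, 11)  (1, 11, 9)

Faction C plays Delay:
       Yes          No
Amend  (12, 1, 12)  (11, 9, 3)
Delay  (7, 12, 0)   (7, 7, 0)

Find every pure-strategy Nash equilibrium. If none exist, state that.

(Amend, Yes, Amend): Faction A can switch to Delay (3 → 10). Not NE.
(Amend, Yes, Delay): Faction B can switch to No (1 → 9). Not NE.
(Amend, No, Amend): Faction A can switch to Delay (0 → 1). Not NE.
(Amend, No, Delay): Faction A gets 11, best alternative 7; Faction B gets 9, best alternative 1; Faction C gets 3, best alternative 1. No profitable deviation — NE.
(Delay, Yes, Amend): Faction B can switch to No (6 → 11). Not NE.
(Delay, Yes, Delay): Faction A can switch to Amend (7 → 12). Not NE.
(Delay, No, Amend): Faction A gets 1, best alternative 0; Faction B gets 11, best alternative 6; Faction C gets 9, best alternative 0. No profitable deviation — NE.
(Delay, No, Delay): Faction A can switch to Amend (7 → 11). Not NE.

(Amend, No, Delay); (Delay, No, Amend)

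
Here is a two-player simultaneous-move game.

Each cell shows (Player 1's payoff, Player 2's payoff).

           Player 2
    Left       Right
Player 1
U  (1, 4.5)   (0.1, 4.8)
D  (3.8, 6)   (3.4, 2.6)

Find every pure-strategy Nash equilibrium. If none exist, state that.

Player 1 against Left: payoffs 1, 3.8 → best response D.
Player 1 against Right: payoffs 0.1, 3.4 → best response D.
Player 2 against U: payoffs 4.5, 4.8 → best response Right.
Player 2 against D: payoffs 6, 2.6 → best response Left.
Mutual best responses: (D, Left).

The unique pure-strategy Nash equilibrium is (D, Left).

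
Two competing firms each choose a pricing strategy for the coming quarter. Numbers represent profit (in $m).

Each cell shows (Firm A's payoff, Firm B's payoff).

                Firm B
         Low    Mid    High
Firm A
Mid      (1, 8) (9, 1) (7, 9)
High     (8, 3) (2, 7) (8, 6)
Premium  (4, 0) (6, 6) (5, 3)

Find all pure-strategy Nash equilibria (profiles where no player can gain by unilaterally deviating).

Check each profile: it is a Nash equilibrium iff no player can strictly gain by switching unilaterally.
(Mid, Low): Firm A can switch to High (1 → 8). Not NE.
(Mid, Mid): Firm B can switch to Low (1 → 8). Not NE.
(Mid, High): Firm A can switch to High (7 → 8). Not NE.
(High, Low): Firm B can switch to Mid (3 → 7). Not NE.
(High, Mid): Firm A can switch to Mid (2 → 9). Not NE.
(High, High): Firm B can switch to Mid (6 → 7). Not NE.
(Premium, Low): Firm A can switch to High (4 → 8). Not NE.
(Premium, Mid): Firm A can switch to Mid (6 → 9). Not NE.
(Premium, High): Firm A can switch to Mid (5 → 7). Not NE.

none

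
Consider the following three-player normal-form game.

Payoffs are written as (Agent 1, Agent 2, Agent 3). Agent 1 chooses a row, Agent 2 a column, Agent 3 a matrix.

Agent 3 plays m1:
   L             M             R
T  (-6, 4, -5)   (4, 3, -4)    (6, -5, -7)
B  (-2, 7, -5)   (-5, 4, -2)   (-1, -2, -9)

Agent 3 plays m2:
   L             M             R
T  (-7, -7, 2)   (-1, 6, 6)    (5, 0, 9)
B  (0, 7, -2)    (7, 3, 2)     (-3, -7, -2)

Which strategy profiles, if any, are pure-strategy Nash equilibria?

(T, L, m1): Agent 1 can switch to B (-6 → -2). Not NE.
(T, L, m2): Agent 1 can switch to B (-7 → 0). Not NE.
(T, M, m1): Agent 2 can switch to L (3 → 4). Not NE.
(T, M, m2): Agent 1 can switch to B (-1 → 7). Not NE.
(T, R, m1): Agent 2 can switch to L (-5 → 4). Not NE.
(T, R, m2): Agent 2 can switch to M (0 → 6). Not NE.
(B, L, m2): Agent 1 gets 0, best alternative -7; Agent 2 gets 7, best alternative 3; Agent 3 gets -2, best alternative -5. No profitable deviation — NE.
(The remaining 5 profiles each have a profitable deviation by the same check.)

(B, L, m2)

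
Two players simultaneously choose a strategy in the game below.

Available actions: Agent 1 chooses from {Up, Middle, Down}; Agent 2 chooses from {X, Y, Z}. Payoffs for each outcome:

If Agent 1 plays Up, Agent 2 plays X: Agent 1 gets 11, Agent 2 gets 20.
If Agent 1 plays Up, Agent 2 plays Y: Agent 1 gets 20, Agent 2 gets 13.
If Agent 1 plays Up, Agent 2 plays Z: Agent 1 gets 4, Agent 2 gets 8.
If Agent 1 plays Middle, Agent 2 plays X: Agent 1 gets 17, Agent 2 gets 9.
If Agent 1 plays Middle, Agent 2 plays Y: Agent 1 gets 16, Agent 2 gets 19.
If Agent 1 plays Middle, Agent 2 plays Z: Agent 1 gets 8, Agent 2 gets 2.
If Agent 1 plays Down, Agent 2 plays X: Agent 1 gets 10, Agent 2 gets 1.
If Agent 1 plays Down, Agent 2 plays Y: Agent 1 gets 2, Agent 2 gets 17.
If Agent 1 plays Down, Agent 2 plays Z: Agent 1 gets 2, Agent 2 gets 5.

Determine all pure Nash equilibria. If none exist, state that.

none

(Up, X): Agent 1 can switch to Middle (11 → 17). Not NE.
(Up, Y): Agent 2 can switch to X (13 → 20). Not NE.
(Up, Z): Agent 1 can switch to Middle (4 → 8). Not NE.
(Middle, X): Agent 2 can switch to Y (9 → 19). Not NE.
(Middle, Y): Agent 1 can switch to Up (16 → 20). Not NE.
(Middle, Z): Agent 2 can switch to X (2 → 9). Not NE.
(Down, X): Agent 1 can switch to Up (10 → 11). Not NE.
(Down, Y): Agent 1 can switch to Up (2 → 20). Not NE.
(Down, Z): Agent 1 can switch to Up (2 → 4). Not NE.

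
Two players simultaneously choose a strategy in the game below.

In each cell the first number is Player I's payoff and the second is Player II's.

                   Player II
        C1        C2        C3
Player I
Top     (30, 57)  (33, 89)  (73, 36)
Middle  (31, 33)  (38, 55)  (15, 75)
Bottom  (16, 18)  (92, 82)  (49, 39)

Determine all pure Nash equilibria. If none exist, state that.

Check each profile: it is a Nash equilibrium iff no player can strictly gain by switching unilaterally.
(Top, C1): Player I can switch to Middle (30 → 31). Not NE.
(Top, C2): Player I can switch to Middle (33 → 38). Not NE.
(Top, C3): Player II can switch to C1 (36 → 57). Not NE.
(Middle, C1): Player II can switch to C2 (33 → 55). Not NE.
(Middle, C2): Player I can switch to Bottom (38 → 92). Not NE.
(Middle, C3): Player I can switch to Top (15 → 73). Not NE.
(Bottom, C1): Player I can switch to Top (16 → 30). Not NE.
(Bottom, C2): Player I gets 92, best alternative 38; Player II gets 82, best alternative 39. No profitable deviation — NE.
(Bottom, C3): Player I can switch to Top (49 → 73). Not NE.

Pure NE: (Bottom, C2)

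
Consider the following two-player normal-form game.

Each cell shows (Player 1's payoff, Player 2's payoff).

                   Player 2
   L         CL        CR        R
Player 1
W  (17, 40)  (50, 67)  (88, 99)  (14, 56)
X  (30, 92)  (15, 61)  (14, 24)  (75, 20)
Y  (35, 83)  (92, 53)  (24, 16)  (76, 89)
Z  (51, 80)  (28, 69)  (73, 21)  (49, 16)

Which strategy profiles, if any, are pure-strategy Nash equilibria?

Pure-strategy Nash equilibria: (W, CR); (Y, R); (Z, L)

Player 1 against L: payoffs 17, 30, 35, 51 → best response Z.
Player 1 against CL: payoffs 50, 15, 92, 28 → best response Y.
Player 1 against CR: payoffs 88, 14, 24, 73 → best response W.
Player 1 against R: payoffs 14, 75, 76, 49 → best response Y.
Player 2 against W: payoffs 40, 67, 99, 56 → best response CR.
Player 2 against X: payoffs 92, 61, 24, 20 → best response L.
Player 2 against Y: payoffs 83, 53, 16, 89 → best response R.
Player 2 against Z: payoffs 80, 69, 21, 16 → best response L.
Mutual best responses: (W, CR); (Y, R); (Z, L).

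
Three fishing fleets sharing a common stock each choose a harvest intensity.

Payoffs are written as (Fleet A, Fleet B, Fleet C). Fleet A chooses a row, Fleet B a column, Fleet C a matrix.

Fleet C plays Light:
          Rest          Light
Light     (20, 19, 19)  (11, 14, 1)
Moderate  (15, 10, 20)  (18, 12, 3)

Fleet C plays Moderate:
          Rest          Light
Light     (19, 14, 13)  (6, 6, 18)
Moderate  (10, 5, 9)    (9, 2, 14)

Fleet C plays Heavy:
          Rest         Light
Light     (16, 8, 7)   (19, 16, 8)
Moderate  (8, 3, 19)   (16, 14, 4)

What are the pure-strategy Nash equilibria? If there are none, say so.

Mark each player's best response to every combination of opponents' strategies; a profile where every player is best-responding is a pure Nash equilibrium.
Fleet A against (Rest, Light): payoffs 20, 15 → best response Light.
Fleet A against (Rest, Moderate): payoffs 19, 10 → best response Light.
Fleet A against (Rest, Heavy): payoffs 16, 8 → best response Light.
Fleet A against (Light, Light): payoffs 11, 18 → best response Moderate.
Fleet A against (Light, Moderate): payoffs 6, 9 → best response Moderate.
Fleet A against (Light, Heavy): payoffs 19, 16 → best response Light.
Fleet B against (Light, Light): payoffs 19, 14 → best response Rest.
Fleet B against (Light, Moderate): payoffs 14, 6 → best response Rest.
Fleet B against (Light, Heavy): payoffs 8, 16 → best response Light.
Fleet B against (Moderate, Light): payoffs 10, 12 → best response Light.
Fleet B against (Moderate, Moderate): payoffs 5, 2 → best response Rest.
Fleet B against (Moderate, Heavy): payoffs 3, 14 → best response Light.
Fleet C against (Light, Rest): payoffs 19, 13, 7 → best response Light.
Fleet C against (Light, Light): payoffs 1, 18, 8 → best response Moderate.
Fleet C against (Moderate, Rest): payoffs 20, 9, 19 → best response Light.
Fleet C against (Moderate, Light): payoffs 3, 14, 4 → best response Moderate.
Mutual best responses: (Light, Rest, Light).

The unique pure-strategy Nash equilibrium is (Light, Rest, Light).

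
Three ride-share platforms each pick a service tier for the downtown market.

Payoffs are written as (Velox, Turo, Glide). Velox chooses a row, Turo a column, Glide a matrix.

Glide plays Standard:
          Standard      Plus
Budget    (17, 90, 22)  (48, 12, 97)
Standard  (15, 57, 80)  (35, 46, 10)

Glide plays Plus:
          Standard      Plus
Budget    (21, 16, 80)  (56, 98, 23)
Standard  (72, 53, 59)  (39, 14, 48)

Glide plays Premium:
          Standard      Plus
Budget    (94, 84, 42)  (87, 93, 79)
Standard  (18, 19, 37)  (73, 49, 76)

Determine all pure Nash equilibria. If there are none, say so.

This game has no pure Nash equilibrium.

Mark each player's best response to every combination of opponents' strategies; a profile where every player is best-responding is a pure Nash equilibrium.
Velox against (Standard, Standard): payoffs 17, 15 → best response Budget.
Velox against (Standard, Plus): payoffs 21, 72 → best response Standard.
Velox against (Standard, Premium): payoffs 94, 18 → best response Budget.
Velox against (Plus, Standard): payoffs 48, 35 → best response Budget.
Velox against (Plus, Plus): payoffs 56, 39 → best response Budget.
Velox against (Plus, Premium): payoffs 87, 73 → best response Budget.
Turo against (Budget, Standard): payoffs 90, 12 → best response Standard.
Turo against (Budget, Plus): payoffs 16, 98 → best response Plus.
Turo against (Budget, Premium): payoffs 84, 93 → best response Plus.
Turo against (Standard, Standard): payoffs 57, 46 → best response Standard.
Turo against (Standard, Plus): payoffs 53, 14 → best response Standard.
Turo against (Standard, Premium): payoffs 19, 49 → best response Plus.
Glide against (Budget, Standard): payoffs 22, 80, 42 → best response Plus.
Glide against (Budget, Plus): payoffs 97, 23, 79 → best response Standard.
Glide against (Standard, Standard): payoffs 80, 59, 37 → best response Standard.
Glide against (Standard, Plus): payoffs 10, 48, 76 → best response Premium.
No profile is a mutual best response for all players.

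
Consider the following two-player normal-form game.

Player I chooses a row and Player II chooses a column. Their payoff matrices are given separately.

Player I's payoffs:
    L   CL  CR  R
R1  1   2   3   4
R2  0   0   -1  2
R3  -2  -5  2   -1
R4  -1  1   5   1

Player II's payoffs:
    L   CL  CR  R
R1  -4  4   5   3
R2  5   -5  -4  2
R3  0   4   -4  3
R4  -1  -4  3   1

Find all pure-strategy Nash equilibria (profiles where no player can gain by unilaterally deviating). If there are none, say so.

(R1, L): Player II can switch to CL (-4 → 4). Not NE.
(R1, CL): Player II can switch to CR (4 → 5). Not NE.
(R1, CR): Player I can switch to R4 (3 → 5). Not NE.
(R1, R): Player II can switch to CL (3 → 4). Not NE.
(R2, L): Player I can switch to R1 (0 → 1). Not NE.
(R2, CL): Player I can switch to R1 (0 → 2). Not NE.
(R2, CR): Player I can switch to R1 (-1 → 3). Not NE.
(R2, R): Player I can switch to R1 (2 → 4). Not NE.
(R4, CR): Player I gets 5, best alternative 3; Player II gets 3, best alternative 1. No profitable deviation — NE.
(The remaining 7 profiles each have a profitable deviation by the same check.)

The unique pure-strategy Nash equilibrium is (R4, CR).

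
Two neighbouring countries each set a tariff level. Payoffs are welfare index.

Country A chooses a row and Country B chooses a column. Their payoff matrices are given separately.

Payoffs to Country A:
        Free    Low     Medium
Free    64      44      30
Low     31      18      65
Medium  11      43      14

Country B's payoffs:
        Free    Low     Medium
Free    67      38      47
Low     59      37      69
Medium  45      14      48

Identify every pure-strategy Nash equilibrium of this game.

Pure-strategy Nash equilibria: (Free, Free) and (Low, Medium)

Country A against Free: payoffs 64, 31, 11 → best response Free.
Country A against Low: payoffs 44, 18, 43 → best response Free.
Country A against Medium: payoffs 30, 65, 14 → best response Low.
Country B against Free: payoffs 67, 38, 47 → best response Free.
Country B against Low: payoffs 59, 37, 69 → best response Medium.
Country B against Medium: payoffs 45, 14, 48 → best response Medium.
Mutual best responses: (Free, Free); (Low, Medium).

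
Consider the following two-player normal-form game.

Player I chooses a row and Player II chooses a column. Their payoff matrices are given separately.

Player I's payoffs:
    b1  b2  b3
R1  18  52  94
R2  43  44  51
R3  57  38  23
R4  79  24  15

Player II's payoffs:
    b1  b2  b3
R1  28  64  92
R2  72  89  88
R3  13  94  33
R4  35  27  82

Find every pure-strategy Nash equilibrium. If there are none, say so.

The unique pure-strategy Nash equilibrium is (R1, b3).

Mark each player's best response to every combination of opponents' strategies; a profile where every player is best-responding is a pure Nash equilibrium.
Player I against b1: payoffs 18, 43, 57, 79 → best response R4.
Player I against b2: payoffs 52, 44, 38, 24 → best response R1.
Player I against b3: payoffs 94, 51, 23, 15 → best response R1.
Player II against R1: payoffs 28, 64, 92 → best response b3.
Player II against R2: payoffs 72, 89, 88 → best response b2.
Player II against R3: payoffs 13, 94, 33 → best response b2.
Player II against R4: payoffs 35, 27, 82 → best response b3.
Mutual best responses: (R1, b3).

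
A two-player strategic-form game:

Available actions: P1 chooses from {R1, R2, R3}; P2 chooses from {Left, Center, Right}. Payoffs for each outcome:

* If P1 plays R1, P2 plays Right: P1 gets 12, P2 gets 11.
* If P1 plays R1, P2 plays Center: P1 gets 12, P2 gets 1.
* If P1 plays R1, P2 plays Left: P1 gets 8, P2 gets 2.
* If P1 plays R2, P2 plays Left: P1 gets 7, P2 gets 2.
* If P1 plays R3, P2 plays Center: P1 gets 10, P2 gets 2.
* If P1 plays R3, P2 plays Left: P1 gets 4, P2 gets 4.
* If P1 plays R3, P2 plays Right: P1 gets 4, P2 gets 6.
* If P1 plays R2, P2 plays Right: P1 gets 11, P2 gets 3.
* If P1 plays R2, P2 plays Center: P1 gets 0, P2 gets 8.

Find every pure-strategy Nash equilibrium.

(R1, Left): P2 can switch to Right (2 → 11). Not NE.
(R1, Center): P2 can switch to Left (1 → 2). Not NE.
(R1, Right): P1 gets 12, best alternative 11; P2 gets 11, best alternative 2. No profitable deviation — NE.
(R2, Left): P1 can switch to R1 (7 → 8). Not NE.
(R2, Center): P1 can switch to R1 (0 → 12). Not NE.
(R2, Right): P1 can switch to R1 (11 → 12). Not NE.
(R3, Left): P1 can switch to R1 (4 → 8). Not NE.
(The remaining 2 profiles each have a profitable deviation by the same check.)

Pure NE: (R1, Right)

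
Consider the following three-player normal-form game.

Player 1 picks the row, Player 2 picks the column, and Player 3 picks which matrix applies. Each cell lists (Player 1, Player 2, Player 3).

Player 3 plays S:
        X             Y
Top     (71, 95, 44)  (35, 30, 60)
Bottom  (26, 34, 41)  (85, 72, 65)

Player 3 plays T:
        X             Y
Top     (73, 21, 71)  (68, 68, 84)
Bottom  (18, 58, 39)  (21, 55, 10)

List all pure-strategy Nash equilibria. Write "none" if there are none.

(Top, X, S): Player 3 can switch to T (44 → 71). Not NE.
(Top, X, T): Player 2 can switch to Y (21 → 68). Not NE.
(Top, Y, S): Player 1 can switch to Bottom (35 → 85). Not NE.
(Top, Y, T): Player 1 gets 68, best alternative 21; Player 2 gets 68, best alternative 21; Player 3 gets 84, best alternative 60. No profitable deviation — NE.
(Bottom, X, S): Player 1 can switch to Top (26 → 71). Not NE.
(Bottom, X, T): Player 1 can switch to Top (18 → 73). Not NE.
(Bottom, Y, S): Player 1 gets 85, best alternative 35; Player 2 gets 72, best alternative 34; Player 3 gets 65, best alternative 10. No profitable deviation — NE.
(Bottom, Y, T): Player 1 can switch to Top (21 → 68). Not NE.

Pure-strategy Nash equilibria: (Top, Y, T), (Bottom, Y, S)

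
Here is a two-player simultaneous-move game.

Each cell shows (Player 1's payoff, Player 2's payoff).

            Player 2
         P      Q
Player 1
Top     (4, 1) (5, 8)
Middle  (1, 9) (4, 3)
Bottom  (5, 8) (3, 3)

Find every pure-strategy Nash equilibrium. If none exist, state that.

Check each profile: it is a Nash equilibrium iff no player can strictly gain by switching unilaterally.
(Top, P): Player 1 can switch to Bottom (4 → 5). Not NE.
(Top, Q): Player 1 gets 5, best alternative 4; Player 2 gets 8, best alternative 1. No profitable deviation — NE.
(Middle, P): Player 1 can switch to Top (1 → 4). Not NE.
(Middle, Q): Player 1 can switch to Top (4 → 5). Not NE.
(Bottom, P): Player 1 gets 5, best alternative 4; Player 2 gets 8, best alternative 3. No profitable deviation — NE.
(Bottom, Q): Player 1 can switch to Top (3 → 5). Not NE.

The pure Nash equilibria are (Top, Q); (Bottom, P).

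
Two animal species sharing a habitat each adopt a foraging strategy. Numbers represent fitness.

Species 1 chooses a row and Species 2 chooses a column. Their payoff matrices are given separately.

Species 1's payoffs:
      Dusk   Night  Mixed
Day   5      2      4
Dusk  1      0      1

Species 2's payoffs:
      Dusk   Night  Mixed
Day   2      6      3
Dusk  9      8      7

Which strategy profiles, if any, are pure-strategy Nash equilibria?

(Day, Night)

Mark each player's best response to every combination of opponents' strategies; a profile where every player is best-responding is a pure Nash equilibrium.
Species 1 against Dusk: payoffs 5, 1 → best response Day.
Species 1 against Night: payoffs 2, 0 → best response Day.
Species 1 against Mixed: payoffs 4, 1 → best response Day.
Species 2 against Day: payoffs 2, 6, 3 → best response Night.
Species 2 against Dusk: payoffs 9, 8, 7 → best response Dusk.
Mutual best responses: (Day, Night).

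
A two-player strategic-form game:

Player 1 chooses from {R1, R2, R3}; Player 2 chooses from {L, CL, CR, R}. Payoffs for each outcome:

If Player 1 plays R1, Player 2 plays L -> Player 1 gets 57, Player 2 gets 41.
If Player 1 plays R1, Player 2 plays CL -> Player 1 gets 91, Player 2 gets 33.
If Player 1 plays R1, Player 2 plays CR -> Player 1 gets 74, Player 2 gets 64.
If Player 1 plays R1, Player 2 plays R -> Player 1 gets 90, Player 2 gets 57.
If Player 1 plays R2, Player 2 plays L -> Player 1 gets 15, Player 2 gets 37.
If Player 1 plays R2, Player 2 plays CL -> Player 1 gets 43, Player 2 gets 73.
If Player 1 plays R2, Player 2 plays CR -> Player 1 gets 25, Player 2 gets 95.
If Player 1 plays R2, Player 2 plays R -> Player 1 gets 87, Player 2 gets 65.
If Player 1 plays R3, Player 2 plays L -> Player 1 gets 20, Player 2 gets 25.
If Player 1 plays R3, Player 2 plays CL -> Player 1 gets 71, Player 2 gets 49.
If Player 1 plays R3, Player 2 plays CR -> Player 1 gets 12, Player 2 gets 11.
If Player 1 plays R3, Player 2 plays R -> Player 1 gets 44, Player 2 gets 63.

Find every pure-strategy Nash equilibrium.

Mark each player's best response to every combination of opponents' strategies; a profile where every player is best-responding is a pure Nash equilibrium.
Player 1 against L: payoffs 57, 15, 20 → best response R1.
Player 1 against CL: payoffs 91, 43, 71 → best response R1.
Player 1 against CR: payoffs 74, 25, 12 → best response R1.
Player 1 against R: payoffs 90, 87, 44 → best response R1.
Player 2 against R1: payoffs 41, 33, 64, 57 → best response CR.
Player 2 against R2: payoffs 37, 73, 95, 65 → best response CR.
Player 2 against R3: payoffs 25, 49, 11, 63 → best response R.
Mutual best responses: (R1, CR).

The unique pure-strategy Nash equilibrium is (R1, CR).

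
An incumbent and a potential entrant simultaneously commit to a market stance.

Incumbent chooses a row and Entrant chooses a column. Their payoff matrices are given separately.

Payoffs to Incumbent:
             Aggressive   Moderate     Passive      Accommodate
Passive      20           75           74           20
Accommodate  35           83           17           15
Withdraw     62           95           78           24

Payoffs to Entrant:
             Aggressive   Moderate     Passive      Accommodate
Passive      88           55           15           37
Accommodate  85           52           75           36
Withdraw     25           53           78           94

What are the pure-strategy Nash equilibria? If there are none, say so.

(Withdraw, Accommodate)

Incumbent against Aggressive: payoffs 20, 35, 62 → best response Withdraw.
Incumbent against Moderate: payoffs 75, 83, 95 → best response Withdraw.
Incumbent against Passive: payoffs 74, 17, 78 → best response Withdraw.
Incumbent against Accommodate: payoffs 20, 15, 24 → best response Withdraw.
Entrant against Passive: payoffs 88, 55, 15, 37 → best response Aggressive.
Entrant against Accommodate: payoffs 85, 52, 75, 36 → best response Aggressive.
Entrant against Withdraw: payoffs 25, 53, 78, 94 → best response Accommodate.
Mutual best responses: (Withdraw, Accommodate).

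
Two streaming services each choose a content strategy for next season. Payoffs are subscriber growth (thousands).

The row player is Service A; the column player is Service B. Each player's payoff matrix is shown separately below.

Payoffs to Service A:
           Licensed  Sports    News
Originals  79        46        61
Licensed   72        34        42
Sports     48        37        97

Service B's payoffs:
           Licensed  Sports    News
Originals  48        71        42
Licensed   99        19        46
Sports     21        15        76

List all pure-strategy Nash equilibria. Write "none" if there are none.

The pure Nash equilibria are (Originals, Sports) and (Sports, News).

Mark each player's best response to every combination of opponents' strategies; a profile where every player is best-responding is a pure Nash equilibrium.
Service A against Licensed: payoffs 79, 72, 48 → best response Originals.
Service A against Sports: payoffs 46, 34, 37 → best response Originals.
Service A against News: payoffs 61, 42, 97 → best response Sports.
Service B against Originals: payoffs 48, 71, 42 → best response Sports.
Service B against Licensed: payoffs 99, 19, 46 → best response Licensed.
Service B against Sports: payoffs 21, 15, 76 → best response News.
Mutual best responses: (Originals, Sports); (Sports, News).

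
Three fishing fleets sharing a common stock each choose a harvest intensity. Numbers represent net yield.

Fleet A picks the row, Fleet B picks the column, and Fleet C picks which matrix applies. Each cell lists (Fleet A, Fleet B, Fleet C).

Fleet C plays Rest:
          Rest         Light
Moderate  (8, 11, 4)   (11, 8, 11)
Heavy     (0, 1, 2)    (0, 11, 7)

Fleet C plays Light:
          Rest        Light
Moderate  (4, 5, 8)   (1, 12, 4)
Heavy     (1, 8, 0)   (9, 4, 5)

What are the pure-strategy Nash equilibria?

Fleet A against (Rest, Rest): payoffs 8, 0 → best response Moderate.
Fleet A against (Rest, Light): payoffs 4, 1 → best response Moderate.
Fleet A against (Light, Rest): payoffs 11, 0 → best response Moderate.
Fleet A against (Light, Light): payoffs 1, 9 → best response Heavy.
Fleet B against (Moderate, Rest): payoffs 11, 8 → best response Rest.
Fleet B against (Moderate, Light): payoffs 5, 12 → best response Light.
Fleet B against (Heavy, Rest): payoffs 1, 11 → best response Light.
Fleet B against (Heavy, Light): payoffs 8, 4 → best response Rest.
Fleet C against (Moderate, Rest): payoffs 4, 8 → best response Light.
Fleet C against (Moderate, Light): payoffs 11, 4 → best response Rest.
Fleet C against (Heavy, Rest): payoffs 2, 0 → best response Rest.
Fleet C against (Heavy, Light): payoffs 7, 5 → best response Rest.
No profile is a mutual best response for all players.

none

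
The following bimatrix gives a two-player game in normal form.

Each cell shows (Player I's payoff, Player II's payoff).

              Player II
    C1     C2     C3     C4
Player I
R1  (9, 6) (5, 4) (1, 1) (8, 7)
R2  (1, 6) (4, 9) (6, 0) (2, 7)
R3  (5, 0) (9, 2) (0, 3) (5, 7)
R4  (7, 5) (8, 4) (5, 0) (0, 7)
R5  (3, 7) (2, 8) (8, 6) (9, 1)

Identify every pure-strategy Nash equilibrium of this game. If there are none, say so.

Check each profile: it is a Nash equilibrium iff no player can strictly gain by switching unilaterally.
(R1, C1): Player II can switch to C4 (6 → 7). Not NE.
(R1, C2): Player I can switch to R3 (5 → 9). Not NE.
(R1, C3): Player I can switch to R2 (1 → 6). Not NE.
(R1, C4): Player I can switch to R5 (8 → 9). Not NE.
(R2, C1): Player I can switch to R1 (1 → 9). Not NE.
(R2, C2): Player I can switch to R1 (4 → 5). Not NE.
(R2, C3): Player I can switch to R5 (6 → 8). Not NE.
(R2, C4): Player I can switch to R1 (2 → 8). Not NE.
(The remaining 12 profiles each have a profitable deviation by the same check.)

No pure-strategy Nash equilibrium.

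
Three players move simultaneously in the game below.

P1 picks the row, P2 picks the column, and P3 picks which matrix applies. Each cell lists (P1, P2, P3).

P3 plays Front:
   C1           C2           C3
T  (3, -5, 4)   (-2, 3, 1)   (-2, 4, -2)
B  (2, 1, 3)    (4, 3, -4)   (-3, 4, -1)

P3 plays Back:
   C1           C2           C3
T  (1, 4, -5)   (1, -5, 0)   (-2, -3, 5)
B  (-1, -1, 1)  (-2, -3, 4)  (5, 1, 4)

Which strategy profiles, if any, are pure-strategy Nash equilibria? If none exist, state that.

(T, C1, Front): P2 can switch to C2 (-5 → 3). Not NE.
(T, C1, Back): P3 can switch to Front (-5 → 4). Not NE.
(T, C2, Front): P1 can switch to B (-2 → 4). Not NE.
(T, C2, Back): P2 can switch to C1 (-5 → 4). Not NE.
(T, C3, Front): P3 can switch to Back (-2 → 5). Not NE.
(T, C3, Back): P1 can switch to B (-2 → 5). Not NE.
(B, C1, Front): P1 can switch to T (2 → 3). Not NE.
(B, C1, Back): P1 can switch to T (-1 → 1). Not NE.
(B, C2, Front): P2 can switch to C3 (3 → 4). Not NE.
(B, C2, Back): P1 can switch to T (-2 → 1). Not NE.
(B, C3, Front): P1 can switch to T (-3 → -2). Not NE.
(B, C3, Back): P1 gets 5, best alternative -2; P2 gets 1, best alternative -1; P3 gets 4, best alternative -1. No profitable deviation — NE.

The unique pure-strategy Nash equilibrium is (B, C3, Back).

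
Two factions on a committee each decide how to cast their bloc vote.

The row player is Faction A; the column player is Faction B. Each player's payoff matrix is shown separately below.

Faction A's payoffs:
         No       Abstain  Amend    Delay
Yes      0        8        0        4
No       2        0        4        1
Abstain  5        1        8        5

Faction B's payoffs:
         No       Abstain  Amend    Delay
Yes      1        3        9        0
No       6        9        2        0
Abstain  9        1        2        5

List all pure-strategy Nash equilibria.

The unique pure-strategy Nash equilibrium is (Abstain, No).

Faction A against No: payoffs 0, 2, 5 → best response Abstain.
Faction A against Abstain: payoffs 8, 0, 1 → best response Yes.
Faction A against Amend: payoffs 0, 4, 8 → best response Abstain.
Faction A against Delay: payoffs 4, 1, 5 → best response Abstain.
Faction B against Yes: payoffs 1, 3, 9, 0 → best response Amend.
Faction B against No: payoffs 6, 9, 2, 0 → best response Abstain.
Faction B against Abstain: payoffs 9, 1, 2, 5 → best response No.
Mutual best responses: (Abstain, No).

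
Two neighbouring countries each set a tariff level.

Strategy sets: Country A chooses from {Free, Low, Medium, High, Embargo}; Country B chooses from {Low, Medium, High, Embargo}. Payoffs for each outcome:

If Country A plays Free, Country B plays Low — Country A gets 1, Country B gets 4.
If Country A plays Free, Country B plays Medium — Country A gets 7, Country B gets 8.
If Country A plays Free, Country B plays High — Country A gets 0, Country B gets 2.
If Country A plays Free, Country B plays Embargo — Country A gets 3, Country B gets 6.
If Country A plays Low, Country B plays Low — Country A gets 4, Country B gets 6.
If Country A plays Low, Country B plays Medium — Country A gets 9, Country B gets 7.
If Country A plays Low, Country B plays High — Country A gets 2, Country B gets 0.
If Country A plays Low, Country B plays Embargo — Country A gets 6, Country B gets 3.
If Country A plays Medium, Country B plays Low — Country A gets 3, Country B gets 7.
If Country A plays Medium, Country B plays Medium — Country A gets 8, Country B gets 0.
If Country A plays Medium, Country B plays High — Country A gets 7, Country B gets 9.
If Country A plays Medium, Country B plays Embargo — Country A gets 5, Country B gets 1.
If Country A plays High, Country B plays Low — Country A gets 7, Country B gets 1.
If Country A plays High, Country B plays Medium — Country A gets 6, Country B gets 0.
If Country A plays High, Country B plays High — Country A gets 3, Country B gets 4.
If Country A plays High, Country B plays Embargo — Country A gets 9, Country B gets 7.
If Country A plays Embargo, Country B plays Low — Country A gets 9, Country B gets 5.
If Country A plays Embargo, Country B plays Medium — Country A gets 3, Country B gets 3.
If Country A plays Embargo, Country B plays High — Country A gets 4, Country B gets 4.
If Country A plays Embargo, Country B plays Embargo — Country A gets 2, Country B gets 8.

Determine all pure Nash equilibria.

Check each profile: it is a Nash equilibrium iff no player can strictly gain by switching unilaterally.
(Free, Low): Country A can switch to Low (1 → 4). Not NE.
(Free, Medium): Country A can switch to Low (7 → 9). Not NE.
(Free, High): Country A can switch to Low (0 → 2). Not NE.
(Free, Embargo): Country A can switch to Low (3 → 6). Not NE.
(Low, Low): Country A can switch to High (4 → 7). Not NE.
(Low, Medium): Country A gets 9, best alternative 8; Country B gets 7, best alternative 6. No profitable deviation — NE.
(Low, High): Country A can switch to Medium (2 → 7). Not NE.
(Medium, High): Country A gets 7, best alternative 4; Country B gets 9, best alternative 7. No profitable deviation — NE.
(High, Embargo): Country A gets 9, best alternative 6; Country B gets 7, best alternative 4. No profitable deviation — NE.
(The remaining 11 profiles each have a profitable deviation by the same check.)

The pure Nash equilibria are (Low, Medium), (Medium, High), (High, Embargo).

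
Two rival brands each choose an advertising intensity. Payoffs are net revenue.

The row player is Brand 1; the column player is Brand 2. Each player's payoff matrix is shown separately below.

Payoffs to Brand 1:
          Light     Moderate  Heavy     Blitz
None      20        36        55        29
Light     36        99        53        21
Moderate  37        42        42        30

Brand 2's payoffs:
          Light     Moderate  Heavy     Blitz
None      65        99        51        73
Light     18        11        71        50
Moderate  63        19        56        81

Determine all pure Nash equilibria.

The unique pure-strategy Nash equilibrium is (Moderate, Blitz).

(None, Light): Brand 1 can switch to Light (20 → 36). Not NE.
(None, Moderate): Brand 1 can switch to Light (36 → 99). Not NE.
(None, Heavy): Brand 2 can switch to Light (51 → 65). Not NE.
(None, Blitz): Brand 1 can switch to Moderate (29 → 30). Not NE.
(Light, Light): Brand 1 can switch to Moderate (36 → 37). Not NE.
(Light, Moderate): Brand 2 can switch to Light (11 → 18). Not NE.
(Light, Heavy): Brand 1 can switch to None (53 → 55). Not NE.
(Light, Blitz): Brand 1 can switch to None (21 → 29). Not NE.
(Moderate, Light): Brand 2 can switch to Blitz (63 → 81). Not NE.
(Moderate, Moderate): Brand 1 can switch to Light (42 → 99). Not NE.
(Moderate, Blitz): Brand 1 gets 30, best alternative 29; Brand 2 gets 81, best alternative 63. No profitable deviation — NE.
(The remaining 1 profile has a profitable deviation by the same check.)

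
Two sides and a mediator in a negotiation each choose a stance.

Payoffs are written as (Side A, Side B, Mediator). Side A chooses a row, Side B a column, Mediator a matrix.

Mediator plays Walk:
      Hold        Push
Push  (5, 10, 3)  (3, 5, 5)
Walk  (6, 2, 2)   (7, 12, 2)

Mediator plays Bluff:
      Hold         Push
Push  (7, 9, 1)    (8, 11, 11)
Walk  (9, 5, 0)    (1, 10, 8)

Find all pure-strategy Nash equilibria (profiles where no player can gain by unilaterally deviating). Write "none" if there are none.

(Push, Push, Bluff)

Mark each player's best response to every combination of opponents' strategies; a profile where every player is best-responding is a pure Nash equilibrium.
Side A against (Hold, Walk): payoffs 5, 6 → best response Walk.
Side A against (Hold, Bluff): payoffs 7, 9 → best response Walk.
Side A against (Push, Walk): payoffs 3, 7 → best response Walk.
Side A against (Push, Bluff): payoffs 8, 1 → best response Push.
Side B against (Push, Walk): payoffs 10, 5 → best response Hold.
Side B against (Push, Bluff): payoffs 9, 11 → best response Push.
Side B against (Walk, Walk): payoffs 2, 12 → best response Push.
Side B against (Walk, Bluff): payoffs 5, 10 → best response Push.
Mediator against (Push, Hold): payoffs 3, 1 → best response Walk.
Mediator against (Push, Push): payoffs 5, 11 → best response Bluff.
Mediator against (Walk, Hold): payoffs 2, 0 → best response Walk.
Mediator against (Walk, Push): payoffs 2, 8 → best response Bluff.
Mutual best responses: (Push, Push, Bluff).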